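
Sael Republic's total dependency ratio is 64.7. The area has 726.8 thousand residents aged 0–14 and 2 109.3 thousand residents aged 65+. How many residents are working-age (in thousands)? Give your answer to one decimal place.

Working-age: 4 383.5

Total dependency ratio = (youth + elderly) / working-age × 100
64.7 = (726.8 + 2 109.3) / W × 100
⇒ 4 383.5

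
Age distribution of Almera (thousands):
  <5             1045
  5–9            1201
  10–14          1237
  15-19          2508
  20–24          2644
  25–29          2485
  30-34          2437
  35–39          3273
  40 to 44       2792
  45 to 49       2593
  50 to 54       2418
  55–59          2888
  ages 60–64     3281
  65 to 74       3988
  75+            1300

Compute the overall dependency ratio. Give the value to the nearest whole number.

Total dependency ratio: 32

0–14: 1045 + 1201 + 1237 = 3483
15–64: 2508 + 2644 + 2485 + 2437 + 3273 + 2792 + 2593 + 2418 + 2888 + 3281 = 27319
65+: 3988 + 1300 = 5288
Total dependency ratio = (3483 + 5288) / 27319 × 100 = 8771 / 27319 × 100 = 32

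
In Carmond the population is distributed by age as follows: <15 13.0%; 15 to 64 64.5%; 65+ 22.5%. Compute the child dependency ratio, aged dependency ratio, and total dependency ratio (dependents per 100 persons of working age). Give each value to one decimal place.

Youth dependency ratio: 20.2
Old-age dependency ratio: 34.9
Total dependency ratio: 55.0

Youth dependency ratio = 13.0 / 64.5 × 100 = 20.2
Old-age dependency ratio = 22.5 / 64.5 × 100 = 34.9
Total dependency ratio = (13.0 + 22.5) / 64.5 × 100 = 35.5 / 64.5 × 100 = 55.0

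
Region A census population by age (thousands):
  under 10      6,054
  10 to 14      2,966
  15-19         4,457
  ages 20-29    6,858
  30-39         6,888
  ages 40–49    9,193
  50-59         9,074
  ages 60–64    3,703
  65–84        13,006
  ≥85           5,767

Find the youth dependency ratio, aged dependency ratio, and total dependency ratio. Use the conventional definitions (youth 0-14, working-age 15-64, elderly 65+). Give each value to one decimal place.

0–14: 6,054 + 2,966 = 9,020
15–64: 4,457 + 6,858 + 6,888 + 9,193 + 9,074 + 3,703 = 40,173
65+: 13,006 + 5,767 = 18,773
Youth dependency ratio = 9,020 / 40,173 × 100 = 22.5
Old-age dependency ratio = 18,773 / 40,173 × 100 = 46.7
Total dependency ratio = (9,020 + 18,773) / 40,173 × 100 = 27,793 / 40,173 × 100 = 69.2

Youth dependency ratio: 22.5
Old-age dependency ratio: 46.7
Total dependency ratio: 69.2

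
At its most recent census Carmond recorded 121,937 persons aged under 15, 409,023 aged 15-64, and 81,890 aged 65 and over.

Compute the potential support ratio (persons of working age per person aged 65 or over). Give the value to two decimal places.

Potential support ratio: 4.99

Potential support ratio = 409,023 / 81,890 = 4.99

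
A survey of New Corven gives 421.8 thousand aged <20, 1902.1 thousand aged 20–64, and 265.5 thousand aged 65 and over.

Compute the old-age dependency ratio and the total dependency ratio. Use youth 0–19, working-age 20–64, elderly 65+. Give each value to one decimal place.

Old-age dependency ratio: 14.0
Total dependency ratio: 36.1

Old-age dependency ratio = 265.5 / 1902.1 × 100 = 14.0
Total dependency ratio = (421.8 + 265.5) / 1902.1 × 100 = 687.3 / 1902.1 × 100 = 36.1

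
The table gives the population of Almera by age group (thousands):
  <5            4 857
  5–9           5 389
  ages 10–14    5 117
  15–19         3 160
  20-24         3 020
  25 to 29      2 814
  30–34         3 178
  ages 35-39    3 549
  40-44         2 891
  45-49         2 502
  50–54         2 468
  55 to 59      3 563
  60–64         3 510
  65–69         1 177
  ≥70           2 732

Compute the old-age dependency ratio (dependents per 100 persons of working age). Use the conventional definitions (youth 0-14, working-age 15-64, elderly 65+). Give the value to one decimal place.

0–14: 4 857 + 5 389 + 5 117 = 15 363
15–64: 3 160 + 3 020 + 2 814 + 3 178 + 3 549 + 2 891 + 2 502 + 2 468 + 3 563 + 3 510 = 30 655
65+: 1 177 + 2 732 = 3 909
Old-age dependency ratio = 3 909 / 30 655 × 100 = 12.8

Old-age dependency ratio: 12.8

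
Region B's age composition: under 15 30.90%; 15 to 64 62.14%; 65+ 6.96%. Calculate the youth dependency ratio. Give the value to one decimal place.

Youth dependency ratio: 49.7

Youth dependency ratio = 30.90 / 62.14 × 100 = 49.7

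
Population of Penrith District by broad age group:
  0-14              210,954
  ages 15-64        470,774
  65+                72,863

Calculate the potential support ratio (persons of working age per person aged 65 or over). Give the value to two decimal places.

Potential support ratio: 6.46

Potential support ratio = 470,774 / 72,863 = 6.46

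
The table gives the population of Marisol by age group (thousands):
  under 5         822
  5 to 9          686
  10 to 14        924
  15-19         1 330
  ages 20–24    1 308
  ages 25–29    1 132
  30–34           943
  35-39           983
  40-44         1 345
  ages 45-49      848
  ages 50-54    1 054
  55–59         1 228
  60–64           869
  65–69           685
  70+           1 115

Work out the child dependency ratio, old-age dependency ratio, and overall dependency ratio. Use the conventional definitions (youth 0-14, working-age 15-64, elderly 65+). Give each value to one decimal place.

Youth dependency ratio: 22.0
Old-age dependency ratio: 16.3
Total dependency ratio: 38.3

0–14: 822 + 686 + 924 = 2 432
15–64: 1 330 + 1 308 + 1 132 + 943 + 983 + 1 345 + 848 + 1 054 + 1 228 + 869 = 11 040
65+: 685 + 1 115 = 1 800
Youth dependency ratio = 2 432 / 11 040 × 100 = 22.0
Old-age dependency ratio = 1 800 / 11 040 × 100 = 16.3
Total dependency ratio = (2 432 + 1 800) / 11 040 × 100 = 4 232 / 11 040 × 100 = 38.3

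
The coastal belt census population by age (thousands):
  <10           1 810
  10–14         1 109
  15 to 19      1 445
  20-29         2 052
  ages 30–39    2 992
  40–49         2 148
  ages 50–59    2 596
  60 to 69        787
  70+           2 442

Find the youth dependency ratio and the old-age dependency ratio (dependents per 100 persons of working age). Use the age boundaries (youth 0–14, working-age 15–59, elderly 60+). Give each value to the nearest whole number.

0–14: 1 810 + 1 109 = 2 919
15–59: 1 445 + 2 052 + 2 992 + 2 148 + 2 596 = 11 233
60+: 787 + 2 442 = 3 229
Youth dependency ratio = 2 919 / 11 233 × 100 = 26
Old-age dependency ratio = 3 229 / 11 233 × 100 = 29

Youth dependency ratio: 26
Old-age dependency ratio: 29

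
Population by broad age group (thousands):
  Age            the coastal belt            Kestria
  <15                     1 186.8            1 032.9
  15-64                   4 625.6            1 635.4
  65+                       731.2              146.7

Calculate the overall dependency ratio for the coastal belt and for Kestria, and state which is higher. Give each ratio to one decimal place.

the coastal belt: (1 186.8 + 731.2) / 4 625.6 × 100 = 1 918.0 / 4 625.6 × 100 = 41.5
Kestria: (1 032.9 + 146.7) / 1 635.4 × 100 = 1 179.6 / 1 635.4 × 100 = 72.1

the coastal belt: 41.5
Kestria: 72.1
Higher: Kestria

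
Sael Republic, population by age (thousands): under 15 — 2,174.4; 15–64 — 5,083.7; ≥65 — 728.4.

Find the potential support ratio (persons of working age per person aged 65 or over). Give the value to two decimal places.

Potential support ratio = 5,083.7 / 728.4 = 6.98

Potential support ratio: 6.98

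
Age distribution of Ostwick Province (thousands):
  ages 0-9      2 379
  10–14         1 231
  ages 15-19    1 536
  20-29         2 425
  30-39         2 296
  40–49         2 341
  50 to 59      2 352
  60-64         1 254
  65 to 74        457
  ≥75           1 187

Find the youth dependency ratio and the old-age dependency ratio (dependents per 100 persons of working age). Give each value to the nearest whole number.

Youth dependency ratio: 30
Old-age dependency ratio: 13

0–14: 2 379 + 1 231 = 3 610
15–64: 1 536 + 2 425 + 2 296 + 2 341 + 2 352 + 1 254 = 12 204
65+: 457 + 1 187 = 1 644
Youth dependency ratio = 3 610 / 12 204 × 100 = 30
Old-age dependency ratio = 1 644 / 12 204 × 100 = 13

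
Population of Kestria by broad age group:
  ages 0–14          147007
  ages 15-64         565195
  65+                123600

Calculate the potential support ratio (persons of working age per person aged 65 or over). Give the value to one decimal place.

Potential support ratio: 4.6

Potential support ratio = 565195 / 123600 = 4.6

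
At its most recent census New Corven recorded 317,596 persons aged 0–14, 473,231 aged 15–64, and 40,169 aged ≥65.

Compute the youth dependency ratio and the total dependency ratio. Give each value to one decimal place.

Youth dependency ratio: 67.1
Total dependency ratio: 75.6

Youth dependency ratio = 317,596 / 473,231 × 100 = 67.1
Total dependency ratio = (317,596 + 40,169) / 473,231 × 100 = 357,765 / 473,231 × 100 = 75.6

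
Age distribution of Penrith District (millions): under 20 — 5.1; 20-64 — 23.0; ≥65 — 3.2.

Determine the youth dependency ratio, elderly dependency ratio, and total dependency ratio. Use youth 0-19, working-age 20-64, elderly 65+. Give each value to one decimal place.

Youth dependency ratio = 5.1 / 23.0 × 100 = 22.2
Old-age dependency ratio = 3.2 / 23.0 × 100 = 13.9
Total dependency ratio = (5.1 + 3.2) / 23.0 × 100 = 8.3 / 23.0 × 100 = 36.1

Youth dependency ratio: 22.2
Old-age dependency ratio: 13.9
Total dependency ratio: 36.1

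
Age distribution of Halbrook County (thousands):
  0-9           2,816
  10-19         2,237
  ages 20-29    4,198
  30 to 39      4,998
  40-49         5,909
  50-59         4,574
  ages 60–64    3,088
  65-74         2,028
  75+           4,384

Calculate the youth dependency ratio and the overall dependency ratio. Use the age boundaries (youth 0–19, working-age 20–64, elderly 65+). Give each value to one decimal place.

Youth dependency ratio: 22.2
Total dependency ratio: 50.4

0–19: 2,816 + 2,237 = 5,053
20–64: 4,198 + 4,998 + 5,909 + 4,574 + 3,088 = 22,767
65+: 2,028 + 4,384 = 6,412
Youth dependency ratio = 5,053 / 22,767 × 100 = 22.2
Total dependency ratio = (5,053 + 6,412) / 22,767 × 100 = 11,465 / 22,767 × 100 = 50.4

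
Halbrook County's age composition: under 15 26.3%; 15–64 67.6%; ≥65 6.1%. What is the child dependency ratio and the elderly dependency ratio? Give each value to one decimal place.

Youth dependency ratio: 38.9
Old-age dependency ratio: 9.0

Youth dependency ratio = 26.3 / 67.6 × 100 = 38.9
Old-age dependency ratio = 6.1 / 67.6 × 100 = 9.0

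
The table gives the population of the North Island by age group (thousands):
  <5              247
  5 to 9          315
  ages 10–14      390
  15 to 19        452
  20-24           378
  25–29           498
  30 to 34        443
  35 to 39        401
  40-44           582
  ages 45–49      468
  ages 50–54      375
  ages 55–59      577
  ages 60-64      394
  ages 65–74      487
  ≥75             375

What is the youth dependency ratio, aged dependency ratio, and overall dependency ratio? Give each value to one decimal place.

0–14: 247 + 315 + 390 = 952
15–64: 452 + 378 + 498 + 443 + 401 + 582 + 468 + 375 + 577 + 394 = 4568
65+: 487 + 375 = 862
Youth dependency ratio = 952 / 4568 × 100 = 20.8
Old-age dependency ratio = 862 / 4568 × 100 = 18.9
Total dependency ratio = (952 + 862) / 4568 × 100 = 1814 / 4568 × 100 = 39.7

Youth dependency ratio: 20.8
Old-age dependency ratio: 18.9
Total dependency ratio: 39.7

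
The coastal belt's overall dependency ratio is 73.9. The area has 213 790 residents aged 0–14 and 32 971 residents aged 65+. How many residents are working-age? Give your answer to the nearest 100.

Total dependency ratio = (youth + elderly) / working-age × 100
73.9 = (213 790 + 32 971) / W × 100
⇒ 333 900

Working-age: 333 900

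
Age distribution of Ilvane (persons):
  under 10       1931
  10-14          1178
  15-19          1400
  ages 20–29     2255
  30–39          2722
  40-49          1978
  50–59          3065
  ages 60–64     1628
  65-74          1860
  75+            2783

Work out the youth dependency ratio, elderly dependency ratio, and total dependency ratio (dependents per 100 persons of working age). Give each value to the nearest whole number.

0–14: 1931 + 1178 = 3109
15–64: 1400 + 2255 + 2722 + 1978 + 3065 + 1628 = 13048
65+: 1860 + 2783 = 4643
Youth dependency ratio = 3109 / 13048 × 100 = 24
Old-age dependency ratio = 4643 / 13048 × 100 = 36
Total dependency ratio = (3109 + 4643) / 13048 × 100 = 7752 / 13048 × 100 = 59

Youth dependency ratio: 24
Old-age dependency ratio: 36
Total dependency ratio: 59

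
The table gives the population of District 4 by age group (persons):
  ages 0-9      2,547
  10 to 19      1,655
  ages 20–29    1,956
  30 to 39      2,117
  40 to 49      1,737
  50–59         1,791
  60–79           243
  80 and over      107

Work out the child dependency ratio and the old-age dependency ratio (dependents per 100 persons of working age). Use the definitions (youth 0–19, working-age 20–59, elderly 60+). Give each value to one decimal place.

Youth dependency ratio: 55.3
Old-age dependency ratio: 4.6

0–19: 2,547 + 1,655 = 4,202
20–59: 1,956 + 2,117 + 1,737 + 1,791 = 7,601
60+: 243 + 107 = 350
Youth dependency ratio = 4,202 / 7,601 × 100 = 55.3
Old-age dependency ratio = 350 / 7,601 × 100 = 4.6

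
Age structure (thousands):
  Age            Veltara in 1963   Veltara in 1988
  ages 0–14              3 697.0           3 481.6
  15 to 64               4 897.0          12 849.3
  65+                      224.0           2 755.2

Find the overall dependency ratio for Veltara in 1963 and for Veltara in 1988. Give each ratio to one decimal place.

Veltara in 1963: 80.1
Veltara in 1988: 48.5

Veltara in 1963: (3 697.0 + 224.0) / 4 897.0 × 100 = 3 921.0 / 4 897.0 × 100 = 80.1
Veltara in 1988: (3 481.6 + 2 755.2) / 12 849.3 × 100 = 6 236.8 / 12 849.3 × 100 = 48.5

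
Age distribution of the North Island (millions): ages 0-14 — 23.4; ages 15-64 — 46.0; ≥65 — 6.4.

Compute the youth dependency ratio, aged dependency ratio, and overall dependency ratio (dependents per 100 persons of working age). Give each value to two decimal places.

Youth dependency ratio = 23.4 / 46.0 × 100 = 50.87
Old-age dependency ratio = 6.4 / 46.0 × 100 = 13.91
Total dependency ratio = (23.4 + 6.4) / 46.0 × 100 = 29.8 / 46.0 × 100 = 64.78

Youth dependency ratio: 50.87
Old-age dependency ratio: 13.91
Total dependency ratio: 64.78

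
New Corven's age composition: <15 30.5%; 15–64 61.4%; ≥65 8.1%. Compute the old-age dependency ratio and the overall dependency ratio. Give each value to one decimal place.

Old-age dependency ratio = 8.1 / 61.4 × 100 = 13.2
Total dependency ratio = (30.5 + 8.1) / 61.4 × 100 = 38.6 / 61.4 × 100 = 62.9

Old-age dependency ratio: 13.2
Total dependency ratio: 62.9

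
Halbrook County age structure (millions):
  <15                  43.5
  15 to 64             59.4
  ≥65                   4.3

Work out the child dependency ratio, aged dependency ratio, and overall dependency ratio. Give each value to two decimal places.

Youth dependency ratio: 73.23
Old-age dependency ratio: 7.24
Total dependency ratio: 80.47

Youth dependency ratio = 43.5 / 59.4 × 100 = 73.23
Old-age dependency ratio = 4.3 / 59.4 × 100 = 7.24
Total dependency ratio = (43.5 + 4.3) / 59.4 × 100 = 47.8 / 59.4 × 100 = 80.47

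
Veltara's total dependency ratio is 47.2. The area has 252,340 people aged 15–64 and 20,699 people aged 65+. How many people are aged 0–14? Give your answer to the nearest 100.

Total dependency ratio = (youth + elderly) / working-age × 100
47.2 = (Y + 20,699) / 252,340 × 100
⇒ 98,400

Aged 0–14: 98,400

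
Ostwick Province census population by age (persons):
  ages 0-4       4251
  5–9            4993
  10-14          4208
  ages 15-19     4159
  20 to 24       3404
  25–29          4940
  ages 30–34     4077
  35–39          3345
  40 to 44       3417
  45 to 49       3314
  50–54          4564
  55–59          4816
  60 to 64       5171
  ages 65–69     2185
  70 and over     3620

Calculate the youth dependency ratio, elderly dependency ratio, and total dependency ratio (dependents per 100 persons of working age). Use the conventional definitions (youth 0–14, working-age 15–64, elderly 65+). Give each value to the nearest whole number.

Youth dependency ratio: 33
Old-age dependency ratio: 14
Total dependency ratio: 47

0–14: 4251 + 4993 + 4208 = 13452
15–64: 4159 + 3404 + 4940 + 4077 + 3345 + 3417 + 3314 + 4564 + 4816 + 5171 = 41207
65+: 2185 + 3620 = 5805
Youth dependency ratio = 13452 / 41207 × 100 = 33
Old-age dependency ratio = 5805 / 41207 × 100 = 14
Total dependency ratio = (13452 + 5805) / 41207 × 100 = 19257 / 41207 × 100 = 47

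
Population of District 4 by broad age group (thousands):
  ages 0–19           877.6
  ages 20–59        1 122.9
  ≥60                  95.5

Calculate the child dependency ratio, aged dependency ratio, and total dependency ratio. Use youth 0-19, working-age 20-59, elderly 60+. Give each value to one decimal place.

Youth dependency ratio: 78.2
Old-age dependency ratio: 8.5
Total dependency ratio: 86.7

Youth dependency ratio = 877.6 / 1 122.9 × 100 = 78.2
Old-age dependency ratio = 95.5 / 1 122.9 × 100 = 8.5
Total dependency ratio = (877.6 + 95.5) / 1 122.9 × 100 = 973.1 / 1 122.9 × 100 = 86.7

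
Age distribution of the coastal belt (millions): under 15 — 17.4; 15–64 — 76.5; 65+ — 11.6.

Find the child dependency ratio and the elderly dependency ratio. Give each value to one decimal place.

Youth dependency ratio: 22.7
Old-age dependency ratio: 15.2

Youth dependency ratio = 17.4 / 76.5 × 100 = 22.7
Old-age dependency ratio = 11.6 / 76.5 × 100 = 15.2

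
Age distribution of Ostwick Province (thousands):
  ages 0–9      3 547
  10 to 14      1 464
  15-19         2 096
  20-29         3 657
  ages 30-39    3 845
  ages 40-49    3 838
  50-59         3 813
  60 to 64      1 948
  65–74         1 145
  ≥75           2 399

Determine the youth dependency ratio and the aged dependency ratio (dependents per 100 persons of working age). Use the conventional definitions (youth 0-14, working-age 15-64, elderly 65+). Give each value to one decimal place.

0–14: 3 547 + 1 464 = 5 011
15–64: 2 096 + 3 657 + 3 845 + 3 838 + 3 813 + 1 948 = 19 197
65+: 1 145 + 2 399 = 3 544
Youth dependency ratio = 5 011 / 19 197 × 100 = 26.1
Old-age dependency ratio = 3 544 / 19 197 × 100 = 18.5

Youth dependency ratio: 26.1
Old-age dependency ratio: 18.5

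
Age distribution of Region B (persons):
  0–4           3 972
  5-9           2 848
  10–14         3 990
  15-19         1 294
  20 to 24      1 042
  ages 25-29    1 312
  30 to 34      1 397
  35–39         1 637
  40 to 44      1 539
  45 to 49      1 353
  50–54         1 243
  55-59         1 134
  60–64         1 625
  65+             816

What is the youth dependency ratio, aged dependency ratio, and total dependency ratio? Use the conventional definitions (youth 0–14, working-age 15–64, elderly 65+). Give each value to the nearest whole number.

Youth dependency ratio: 80
Old-age dependency ratio: 6
Total dependency ratio: 86

0–14: 3 972 + 2 848 + 3 990 = 10 810
15–64: 1 294 + 1 042 + 1 312 + 1 397 + 1 637 + 1 539 + 1 353 + 1 243 + 1 134 + 1 625 = 13 576
65+: 816
Youth dependency ratio = 10 810 / 13 576 × 100 = 80
Old-age dependency ratio = 816 / 13 576 × 100 = 6
Total dependency ratio = (10 810 + 816) / 13 576 × 100 = 11 626 / 13 576 × 100 = 86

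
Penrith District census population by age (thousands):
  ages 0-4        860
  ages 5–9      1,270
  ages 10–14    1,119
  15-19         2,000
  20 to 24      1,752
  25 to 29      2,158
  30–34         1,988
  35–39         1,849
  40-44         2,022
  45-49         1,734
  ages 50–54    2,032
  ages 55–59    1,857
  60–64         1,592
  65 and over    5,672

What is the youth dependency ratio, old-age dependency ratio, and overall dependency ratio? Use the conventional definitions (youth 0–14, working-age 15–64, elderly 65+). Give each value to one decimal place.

Youth dependency ratio: 17.1
Old-age dependency ratio: 29.9
Total dependency ratio: 47.0

0–14: 860 + 1,270 + 1,119 = 3,249
15–64: 2,000 + 1,752 + 2,158 + 1,988 + 1,849 + 2,022 + 1,734 + 2,032 + 1,857 + 1,592 = 18,984
65+: 5,672
Youth dependency ratio = 3,249 / 18,984 × 100 = 17.1
Old-age dependency ratio = 5,672 / 18,984 × 100 = 29.9
Total dependency ratio = (3,249 + 5,672) / 18,984 × 100 = 8,921 / 18,984 × 100 = 47.0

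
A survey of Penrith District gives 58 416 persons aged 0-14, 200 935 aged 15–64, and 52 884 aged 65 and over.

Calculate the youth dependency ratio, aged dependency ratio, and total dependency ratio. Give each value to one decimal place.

Youth dependency ratio: 29.1
Old-age dependency ratio: 26.3
Total dependency ratio: 55.4

Youth dependency ratio = 58 416 / 200 935 × 100 = 29.1
Old-age dependency ratio = 52 884 / 200 935 × 100 = 26.3
Total dependency ratio = (58 416 + 52 884) / 200 935 × 100 = 111 300 / 200 935 × 100 = 55.4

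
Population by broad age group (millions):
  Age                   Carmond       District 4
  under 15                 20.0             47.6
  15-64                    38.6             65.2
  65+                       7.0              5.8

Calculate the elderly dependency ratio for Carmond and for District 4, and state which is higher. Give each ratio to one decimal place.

Carmond: 18.1
District 4: 8.9
Higher: Carmond

Carmond: 7.0 / 38.6 × 100 = 18.1
District 4: 5.8 / 65.2 × 100 = 8.9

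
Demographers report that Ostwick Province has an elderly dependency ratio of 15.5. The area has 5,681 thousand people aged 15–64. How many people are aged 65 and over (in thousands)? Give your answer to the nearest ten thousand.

Old-age dependency ratio = elderly / working-age × 100
15.5 = E / 5,681 × 100
⇒ 880

Aged 65 and over: 880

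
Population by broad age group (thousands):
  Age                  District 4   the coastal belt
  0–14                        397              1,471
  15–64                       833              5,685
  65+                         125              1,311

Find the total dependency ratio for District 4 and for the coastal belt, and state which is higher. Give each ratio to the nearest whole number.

District 4: 63
the coastal belt: 49
Higher: District 4

District 4: (397 + 125) / 833 × 100 = 522 / 833 × 100 = 63
the coastal belt: (1,471 + 1,311) / 5,685 × 100 = 2,782 / 5,685 × 100 = 49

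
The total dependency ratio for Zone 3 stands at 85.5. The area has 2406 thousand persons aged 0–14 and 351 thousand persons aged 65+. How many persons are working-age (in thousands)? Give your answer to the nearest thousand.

Total dependency ratio = (youth + elderly) / working-age × 100
85.5 = (2406 + 351) / W × 100
⇒ 3225

Working-age: 3225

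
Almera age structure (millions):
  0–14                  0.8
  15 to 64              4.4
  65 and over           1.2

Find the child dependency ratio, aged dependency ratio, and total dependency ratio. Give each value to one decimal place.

Youth dependency ratio: 18.2
Old-age dependency ratio: 27.3
Total dependency ratio: 45.5

Youth dependency ratio = 0.8 / 4.4 × 100 = 18.2
Old-age dependency ratio = 1.2 / 4.4 × 100 = 27.3
Total dependency ratio = (0.8 + 1.2) / 4.4 × 100 = 2.0 / 4.4 × 100 = 45.5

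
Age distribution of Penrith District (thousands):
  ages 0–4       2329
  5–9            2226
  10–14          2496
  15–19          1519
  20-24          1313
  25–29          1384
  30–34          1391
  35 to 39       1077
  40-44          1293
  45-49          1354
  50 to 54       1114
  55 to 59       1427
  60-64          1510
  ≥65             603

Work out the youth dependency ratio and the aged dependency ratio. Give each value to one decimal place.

Youth dependency ratio: 52.7
Old-age dependency ratio: 4.5

0–14: 2329 + 2226 + 2496 = 7051
15–64: 1519 + 1313 + 1384 + 1391 + 1077 + 1293 + 1354 + 1114 + 1427 + 1510 = 13382
65+: 603
Youth dependency ratio = 7051 / 13382 × 100 = 52.7
Old-age dependency ratio = 603 / 13382 × 100 = 4.5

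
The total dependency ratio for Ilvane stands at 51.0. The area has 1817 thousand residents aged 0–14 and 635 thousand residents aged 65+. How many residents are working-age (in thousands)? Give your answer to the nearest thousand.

Total dependency ratio = (youth + elderly) / working-age × 100
51.0 = (1817 + 635) / W × 100
⇒ 4808

Working-age: 4808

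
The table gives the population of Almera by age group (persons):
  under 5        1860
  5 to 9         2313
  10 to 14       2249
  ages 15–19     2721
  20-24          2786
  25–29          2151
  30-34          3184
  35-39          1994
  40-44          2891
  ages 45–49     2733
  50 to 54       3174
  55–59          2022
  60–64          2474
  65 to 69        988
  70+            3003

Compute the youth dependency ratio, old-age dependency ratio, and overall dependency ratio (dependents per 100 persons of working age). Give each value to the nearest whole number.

Youth dependency ratio: 25
Old-age dependency ratio: 15
Total dependency ratio: 40

0–14: 1860 + 2313 + 2249 = 6422
15–64: 2721 + 2786 + 2151 + 3184 + 1994 + 2891 + 2733 + 3174 + 2022 + 2474 = 26130
65+: 988 + 3003 = 3991
Youth dependency ratio = 6422 / 26130 × 100 = 25
Old-age dependency ratio = 3991 / 26130 × 100 = 15
Total dependency ratio = (6422 + 3991) / 26130 × 100 = 10413 / 26130 × 100 = 40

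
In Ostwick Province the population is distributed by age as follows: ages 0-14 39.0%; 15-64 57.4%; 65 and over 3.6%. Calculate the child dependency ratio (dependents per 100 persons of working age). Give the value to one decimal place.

Youth dependency ratio: 67.9

Youth dependency ratio = 39.0 / 57.4 × 100 = 67.9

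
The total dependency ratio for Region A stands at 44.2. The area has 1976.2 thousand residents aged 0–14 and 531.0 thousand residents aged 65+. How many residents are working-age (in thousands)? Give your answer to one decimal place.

Total dependency ratio = (youth + elderly) / working-age × 100
44.2 = (1976.2 + 531.0) / W × 100
⇒ 5672.4

Working-age: 5672.4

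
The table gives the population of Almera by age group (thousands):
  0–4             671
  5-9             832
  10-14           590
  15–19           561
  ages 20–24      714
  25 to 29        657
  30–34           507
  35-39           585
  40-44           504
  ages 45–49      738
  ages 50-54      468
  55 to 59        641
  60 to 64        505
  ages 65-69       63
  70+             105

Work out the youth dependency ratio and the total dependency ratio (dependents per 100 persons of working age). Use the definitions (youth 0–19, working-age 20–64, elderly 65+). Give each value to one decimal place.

0–19: 671 + 832 + 590 + 561 = 2,654
20–64: 714 + 657 + 507 + 585 + 504 + 738 + 468 + 641 + 505 = 5,319
65+: 63 + 105 = 168
Youth dependency ratio = 2,654 / 5,319 × 100 = 49.9
Total dependency ratio = (2,654 + 168) / 5,319 × 100 = 2,822 / 5,319 × 100 = 53.1

Youth dependency ratio: 49.9
Total dependency ratio: 53.1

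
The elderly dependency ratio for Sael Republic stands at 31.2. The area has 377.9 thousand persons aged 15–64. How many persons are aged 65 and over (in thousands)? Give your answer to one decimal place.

Aged 65 and over: 117.9

Old-age dependency ratio = elderly / working-age × 100
31.2 = E / 377.9 × 100
⇒ 117.9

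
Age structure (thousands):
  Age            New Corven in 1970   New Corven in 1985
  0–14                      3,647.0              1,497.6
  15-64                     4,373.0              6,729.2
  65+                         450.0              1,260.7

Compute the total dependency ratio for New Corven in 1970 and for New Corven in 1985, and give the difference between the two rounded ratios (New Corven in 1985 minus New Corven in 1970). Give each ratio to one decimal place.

New Corven in 1970: (3,647.0 + 450.0) / 4,373.0 × 100 = 4,097.0 / 4,373.0 × 100 = 93.7
New Corven in 1985: (1,497.6 + 1,260.7) / 6,729.2 × 100 = 2,758.3 / 6,729.2 × 100 = 41.0

New Corven in 1970: 93.7
New Corven in 1985: 41.0
Difference: -52.7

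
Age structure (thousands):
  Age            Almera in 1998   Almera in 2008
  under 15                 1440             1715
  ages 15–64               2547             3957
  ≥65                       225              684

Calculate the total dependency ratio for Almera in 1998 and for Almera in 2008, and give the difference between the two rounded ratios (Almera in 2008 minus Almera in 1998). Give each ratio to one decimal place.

Almera in 1998: 65.4
Almera in 2008: 60.6
Difference: -4.8

Almera in 1998: (1440 + 225) / 2547 × 100 = 1665 / 2547 × 100 = 65.4
Almera in 2008: (1715 + 684) / 3957 × 100 = 2399 / 3957 × 100 = 60.6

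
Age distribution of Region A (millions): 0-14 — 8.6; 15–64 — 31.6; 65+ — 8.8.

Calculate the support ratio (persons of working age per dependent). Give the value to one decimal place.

Support ratio: 1.8

Support ratio = 31.6 / (8.6 + 8.8) = 31.6 / 17.4 = 1.8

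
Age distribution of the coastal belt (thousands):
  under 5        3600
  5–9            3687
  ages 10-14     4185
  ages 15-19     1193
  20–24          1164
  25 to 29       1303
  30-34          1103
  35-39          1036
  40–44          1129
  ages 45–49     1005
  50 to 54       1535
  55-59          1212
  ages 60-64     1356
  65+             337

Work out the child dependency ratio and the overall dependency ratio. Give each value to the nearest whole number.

Youth dependency ratio: 95
Total dependency ratio: 98

0–14: 3600 + 3687 + 4185 = 11472
15–64: 1193 + 1164 + 1303 + 1103 + 1036 + 1129 + 1005 + 1535 + 1212 + 1356 = 12036
65+: 337
Youth dependency ratio = 11472 / 12036 × 100 = 95
Total dependency ratio = (11472 + 337) / 12036 × 100 = 11809 / 12036 × 100 = 98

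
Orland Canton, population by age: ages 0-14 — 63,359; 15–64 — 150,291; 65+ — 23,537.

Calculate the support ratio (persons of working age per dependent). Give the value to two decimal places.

Support ratio = 150,291 / (63,359 + 23,537) = 150,291 / 86,896 = 1.73

Support ratio: 1.73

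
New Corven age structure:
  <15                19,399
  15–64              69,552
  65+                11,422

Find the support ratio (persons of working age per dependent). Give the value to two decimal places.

Support ratio: 2.26

Support ratio = 69,552 / (19,399 + 11,422) = 69,552 / 30,821 = 2.26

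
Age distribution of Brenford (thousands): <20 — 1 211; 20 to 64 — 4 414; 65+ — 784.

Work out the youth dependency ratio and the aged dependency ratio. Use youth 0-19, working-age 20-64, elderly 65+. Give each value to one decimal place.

Youth dependency ratio: 27.4
Old-age dependency ratio: 17.8

Youth dependency ratio = 1 211 / 4 414 × 100 = 27.4
Old-age dependency ratio = 784 / 4 414 × 100 = 17.8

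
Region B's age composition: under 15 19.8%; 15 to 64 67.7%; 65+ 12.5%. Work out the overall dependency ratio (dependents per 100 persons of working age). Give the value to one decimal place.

Total dependency ratio = (19.8 + 12.5) / 67.7 × 100 = 32.3 / 67.7 × 100 = 47.7

Total dependency ratio: 47.7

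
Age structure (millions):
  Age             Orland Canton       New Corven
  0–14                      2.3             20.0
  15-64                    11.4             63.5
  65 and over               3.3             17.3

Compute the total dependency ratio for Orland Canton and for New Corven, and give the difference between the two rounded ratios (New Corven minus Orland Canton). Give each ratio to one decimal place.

Orland Canton: 49.1
New Corven: 58.7
Difference: +9.6

Orland Canton: (2.3 + 3.3) / 11.4 × 100 = 5.6 / 11.4 × 100 = 49.1
New Corven: (20.0 + 17.3) / 63.5 × 100 = 37.3 / 63.5 × 100 = 58.7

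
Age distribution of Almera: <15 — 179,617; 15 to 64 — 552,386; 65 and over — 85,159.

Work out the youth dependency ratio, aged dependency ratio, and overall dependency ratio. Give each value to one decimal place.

Youth dependency ratio: 32.5
Old-age dependency ratio: 15.4
Total dependency ratio: 47.9

Youth dependency ratio = 179,617 / 552,386 × 100 = 32.5
Old-age dependency ratio = 85,159 / 552,386 × 100 = 15.4
Total dependency ratio = (179,617 + 85,159) / 552,386 × 100 = 264,776 / 552,386 × 100 = 47.9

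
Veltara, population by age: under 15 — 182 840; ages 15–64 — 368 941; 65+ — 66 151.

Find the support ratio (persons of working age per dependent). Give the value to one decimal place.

Support ratio = 368 941 / (182 840 + 66 151) = 368 941 / 248 991 = 1.5

Support ratio: 1.5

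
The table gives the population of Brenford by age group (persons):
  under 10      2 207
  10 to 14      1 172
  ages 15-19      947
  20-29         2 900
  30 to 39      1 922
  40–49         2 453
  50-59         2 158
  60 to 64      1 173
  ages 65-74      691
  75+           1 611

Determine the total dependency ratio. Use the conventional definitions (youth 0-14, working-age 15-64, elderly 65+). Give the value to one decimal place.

Total dependency ratio: 49.2

0–14: 2 207 + 1 172 = 3 379
15–64: 947 + 2 900 + 1 922 + 2 453 + 2 158 + 1 173 = 11 553
65+: 691 + 1 611 = 2 302
Total dependency ratio = (3 379 + 2 302) / 11 553 × 100 = 5 681 / 11 553 × 100 = 49.2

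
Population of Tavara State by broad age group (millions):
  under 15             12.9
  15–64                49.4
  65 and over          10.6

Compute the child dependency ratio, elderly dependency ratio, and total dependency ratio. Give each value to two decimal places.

Youth dependency ratio: 26.11
Old-age dependency ratio: 21.46
Total dependency ratio: 47.57

Youth dependency ratio = 12.9 / 49.4 × 100 = 26.11
Old-age dependency ratio = 10.6 / 49.4 × 100 = 21.46
Total dependency ratio = (12.9 + 10.6) / 49.4 × 100 = 23.5 / 49.4 × 100 = 47.57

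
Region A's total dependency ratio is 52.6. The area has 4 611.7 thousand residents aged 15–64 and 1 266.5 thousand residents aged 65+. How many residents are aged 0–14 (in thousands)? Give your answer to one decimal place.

Aged 0–14: 1 159.3

Total dependency ratio = (youth + elderly) / working-age × 100
52.6 = (Y + 1 266.5) / 4 611.7 × 100
⇒ 1 159.3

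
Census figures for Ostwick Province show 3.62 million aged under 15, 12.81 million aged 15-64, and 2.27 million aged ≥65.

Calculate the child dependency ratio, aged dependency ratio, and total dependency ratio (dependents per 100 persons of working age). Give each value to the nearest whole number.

Youth dependency ratio: 28
Old-age dependency ratio: 18
Total dependency ratio: 46

Youth dependency ratio = 3.62 / 12.81 × 100 = 28
Old-age dependency ratio = 2.27 / 12.81 × 100 = 18
Total dependency ratio = (3.62 + 2.27) / 12.81 × 100 = 5.89 / 12.81 × 100 = 46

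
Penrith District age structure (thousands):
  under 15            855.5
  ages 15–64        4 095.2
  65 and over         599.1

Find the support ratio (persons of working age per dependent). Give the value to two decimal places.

Support ratio: 2.82

Support ratio = 4 095.2 / (855.5 + 599.1) = 4 095.2 / 1 454.6 = 2.82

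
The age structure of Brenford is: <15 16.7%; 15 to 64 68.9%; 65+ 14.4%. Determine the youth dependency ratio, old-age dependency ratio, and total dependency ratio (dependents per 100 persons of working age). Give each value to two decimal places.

Youth dependency ratio: 24.24
Old-age dependency ratio: 20.90
Total dependency ratio: 45.14

Youth dependency ratio = 16.7 / 68.9 × 100 = 24.24
Old-age dependency ratio = 14.4 / 68.9 × 100 = 20.90
Total dependency ratio = (16.7 + 14.4) / 68.9 × 100 = 31.1 / 68.9 × 100 = 45.14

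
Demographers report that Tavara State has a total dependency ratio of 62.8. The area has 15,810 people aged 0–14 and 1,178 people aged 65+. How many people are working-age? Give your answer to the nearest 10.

Working-age: 27,050

Total dependency ratio = (youth + elderly) / working-age × 100
62.8 = (15,810 + 1,178) / W × 100
⇒ 27,050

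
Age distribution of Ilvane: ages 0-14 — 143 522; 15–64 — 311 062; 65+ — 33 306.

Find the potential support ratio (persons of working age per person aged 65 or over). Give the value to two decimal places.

Potential support ratio: 9.34

Potential support ratio = 311 062 / 33 306 = 9.34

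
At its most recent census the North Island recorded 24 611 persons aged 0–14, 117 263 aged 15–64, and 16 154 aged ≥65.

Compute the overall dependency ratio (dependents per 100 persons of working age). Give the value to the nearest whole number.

Total dependency ratio = (24 611 + 16 154) / 117 263 × 100 = 40 765 / 117 263 × 100 = 35

Total dependency ratio: 35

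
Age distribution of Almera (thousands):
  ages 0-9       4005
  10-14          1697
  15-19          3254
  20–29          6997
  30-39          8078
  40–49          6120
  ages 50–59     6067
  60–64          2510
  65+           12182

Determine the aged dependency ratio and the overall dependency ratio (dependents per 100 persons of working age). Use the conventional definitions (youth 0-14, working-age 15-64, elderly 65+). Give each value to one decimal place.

Old-age dependency ratio: 36.9
Total dependency ratio: 54.2

0–14: 4005 + 1697 = 5702
15–64: 3254 + 6997 + 8078 + 6120 + 6067 + 2510 = 33026
65+: 12182
Old-age dependency ratio = 12182 / 33026 × 100 = 36.9
Total dependency ratio = (5702 + 12182) / 33026 × 100 = 17884 / 33026 × 100 = 54.2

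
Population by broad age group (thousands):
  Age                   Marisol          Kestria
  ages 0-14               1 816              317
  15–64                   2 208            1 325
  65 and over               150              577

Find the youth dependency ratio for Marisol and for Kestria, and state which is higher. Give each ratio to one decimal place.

Marisol: 1 816 / 2 208 × 100 = 82.2
Kestria: 317 / 1 325 × 100 = 23.9

Marisol: 82.2
Kestria: 23.9
Higher: Marisol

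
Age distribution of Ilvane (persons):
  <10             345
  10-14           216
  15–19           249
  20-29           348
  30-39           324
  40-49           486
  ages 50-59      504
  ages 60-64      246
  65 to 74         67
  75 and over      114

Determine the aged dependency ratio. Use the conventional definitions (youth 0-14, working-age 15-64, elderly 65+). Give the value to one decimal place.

Old-age dependency ratio: 8.4

0–14: 345 + 216 = 561
15–64: 249 + 348 + 324 + 486 + 504 + 246 = 2157
65+: 67 + 114 = 181
Old-age dependency ratio = 181 / 2157 × 100 = 8.4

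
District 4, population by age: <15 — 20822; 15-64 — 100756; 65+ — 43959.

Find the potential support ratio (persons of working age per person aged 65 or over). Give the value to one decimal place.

Potential support ratio = 100756 / 43959 = 2.3

Potential support ratio: 2.3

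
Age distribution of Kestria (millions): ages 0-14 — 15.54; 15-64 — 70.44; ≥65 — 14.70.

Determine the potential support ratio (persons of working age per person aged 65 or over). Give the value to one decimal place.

Potential support ratio: 4.8

Potential support ratio = 70.44 / 14.70 = 4.8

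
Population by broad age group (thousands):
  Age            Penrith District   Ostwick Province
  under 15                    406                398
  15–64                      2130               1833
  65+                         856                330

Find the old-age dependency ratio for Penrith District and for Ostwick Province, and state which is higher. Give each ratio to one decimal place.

Penrith District: 40.2
Ostwick Province: 18.0
Higher: Penrith District

Penrith District: 856 / 2130 × 100 = 40.2
Ostwick Province: 330 / 1833 × 100 = 18.0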